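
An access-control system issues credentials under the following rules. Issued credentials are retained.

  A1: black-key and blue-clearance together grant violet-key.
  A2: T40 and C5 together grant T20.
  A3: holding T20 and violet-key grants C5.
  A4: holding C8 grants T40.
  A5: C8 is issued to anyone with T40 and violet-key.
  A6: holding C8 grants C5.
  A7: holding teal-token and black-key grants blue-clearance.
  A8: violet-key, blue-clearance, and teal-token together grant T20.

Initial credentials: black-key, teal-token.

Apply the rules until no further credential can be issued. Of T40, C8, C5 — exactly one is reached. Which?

C5

Holding teal-token and black-key grants blue-clearance (A7).
Holding black-key and blue-clearance grants violet-key (A1).
Holding violet-key, blue-clearance, and teal-token grants T20 (A8).
Holding T20 and violet-key grants C5 (A3).
T40 would need C8 (A4), but C8 is never granted. C8 would need T40 and violet-key (A5), but T40 is never granted.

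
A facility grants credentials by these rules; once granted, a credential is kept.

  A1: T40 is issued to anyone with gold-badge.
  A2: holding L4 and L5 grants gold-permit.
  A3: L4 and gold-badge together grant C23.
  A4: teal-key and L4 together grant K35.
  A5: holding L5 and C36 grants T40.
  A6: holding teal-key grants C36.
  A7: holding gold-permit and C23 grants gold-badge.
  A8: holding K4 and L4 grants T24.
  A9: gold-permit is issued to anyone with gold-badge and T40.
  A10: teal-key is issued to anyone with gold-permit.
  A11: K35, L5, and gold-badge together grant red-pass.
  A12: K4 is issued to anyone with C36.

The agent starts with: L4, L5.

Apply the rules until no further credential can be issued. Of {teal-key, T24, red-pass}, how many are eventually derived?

Holding L4 and L5 grants gold-permit (A2).
Holding gold-permit grants teal-key (A10).
Holding teal-key grants C36 (A6).
Holding C36 grants K4 (A12).
Holding K4 and L4 grants T24 (A8).
teal-key: reached.
T24: reached.
red-pass would need K35, L5, and gold-badge (A11), but gold-badge is never granted.
Reached: teal-key and T24 — 2 of the 3.

2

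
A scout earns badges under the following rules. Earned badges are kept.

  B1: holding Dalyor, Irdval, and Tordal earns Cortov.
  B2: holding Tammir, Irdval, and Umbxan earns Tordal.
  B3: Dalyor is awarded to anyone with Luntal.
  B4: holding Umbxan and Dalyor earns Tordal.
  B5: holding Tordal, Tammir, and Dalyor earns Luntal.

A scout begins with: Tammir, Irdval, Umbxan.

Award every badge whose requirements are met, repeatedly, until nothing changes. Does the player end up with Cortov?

No

Cortov would need Dalyor, Irdval, and Tordal (B1), but Dalyor is never earned.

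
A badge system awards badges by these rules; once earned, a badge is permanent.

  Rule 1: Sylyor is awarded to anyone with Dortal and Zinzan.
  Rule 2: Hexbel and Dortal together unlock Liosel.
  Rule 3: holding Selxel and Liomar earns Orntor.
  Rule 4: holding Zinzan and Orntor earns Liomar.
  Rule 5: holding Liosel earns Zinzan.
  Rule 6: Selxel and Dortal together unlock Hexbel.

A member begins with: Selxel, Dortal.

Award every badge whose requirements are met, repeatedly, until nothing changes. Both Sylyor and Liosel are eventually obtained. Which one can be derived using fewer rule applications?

Liosel

Liosel: With Selxel and Dortal, Hexbel is earned (Rule 6). With Hexbel and Dortal, Liosel is earned (Rule 2). [2 rule applications]
Sylyor: With Selxel and Dortal, Hexbel is earned (Rule 6). With Hexbel and Dortal, Liosel is earned (Rule 2). With Liosel, Zinzan is earned (Rule 5). With Dortal and Zinzan, Sylyor is earned (Rule 1). [4 rule applications]
Liosel needs fewer.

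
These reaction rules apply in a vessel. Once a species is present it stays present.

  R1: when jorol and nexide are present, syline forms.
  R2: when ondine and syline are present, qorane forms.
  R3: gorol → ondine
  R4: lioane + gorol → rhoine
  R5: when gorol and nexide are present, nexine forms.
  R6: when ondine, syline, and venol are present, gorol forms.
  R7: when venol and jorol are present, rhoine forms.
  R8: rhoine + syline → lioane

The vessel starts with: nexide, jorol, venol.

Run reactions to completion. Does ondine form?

ondine would need gorol (R3), but gorol never forms.

No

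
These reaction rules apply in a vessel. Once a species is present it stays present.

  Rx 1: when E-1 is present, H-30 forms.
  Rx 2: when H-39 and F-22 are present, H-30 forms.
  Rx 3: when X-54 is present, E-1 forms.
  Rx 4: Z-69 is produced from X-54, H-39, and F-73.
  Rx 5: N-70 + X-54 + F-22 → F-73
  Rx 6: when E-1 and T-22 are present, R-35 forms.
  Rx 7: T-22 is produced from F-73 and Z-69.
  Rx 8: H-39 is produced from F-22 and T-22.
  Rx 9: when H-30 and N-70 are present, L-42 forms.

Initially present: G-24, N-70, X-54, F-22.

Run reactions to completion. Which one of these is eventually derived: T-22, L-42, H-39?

X-54 present → E-1 forms (Rx 3).
E-1 present → H-30 forms (Rx 1).
H-30 and N-70 present → L-42 forms (Rx 9).
T-22 would need F-73 and Z-69 (Rx 7), but Z-69 never forms. H-39 would need F-22 and T-22 (Rx 8), but T-22 never forms.

L-42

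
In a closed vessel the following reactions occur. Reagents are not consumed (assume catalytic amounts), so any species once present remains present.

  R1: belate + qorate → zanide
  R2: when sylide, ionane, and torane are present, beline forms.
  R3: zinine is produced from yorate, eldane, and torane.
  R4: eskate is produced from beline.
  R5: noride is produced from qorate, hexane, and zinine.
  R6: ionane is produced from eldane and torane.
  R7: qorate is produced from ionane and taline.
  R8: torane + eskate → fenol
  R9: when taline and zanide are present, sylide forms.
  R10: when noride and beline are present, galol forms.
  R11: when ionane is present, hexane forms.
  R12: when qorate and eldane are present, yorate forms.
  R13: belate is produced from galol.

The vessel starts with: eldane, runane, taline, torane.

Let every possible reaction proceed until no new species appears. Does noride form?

Yes

eldane and torane present → ionane forms (R6).
ionane present → hexane forms (R11).
ionane and taline present → qorate forms (R7).
qorate and eldane present → yorate forms (R12).
yorate, eldane, and torane present → zinine forms (R3).
qorate, hexane, and zinine present → noride forms (R5).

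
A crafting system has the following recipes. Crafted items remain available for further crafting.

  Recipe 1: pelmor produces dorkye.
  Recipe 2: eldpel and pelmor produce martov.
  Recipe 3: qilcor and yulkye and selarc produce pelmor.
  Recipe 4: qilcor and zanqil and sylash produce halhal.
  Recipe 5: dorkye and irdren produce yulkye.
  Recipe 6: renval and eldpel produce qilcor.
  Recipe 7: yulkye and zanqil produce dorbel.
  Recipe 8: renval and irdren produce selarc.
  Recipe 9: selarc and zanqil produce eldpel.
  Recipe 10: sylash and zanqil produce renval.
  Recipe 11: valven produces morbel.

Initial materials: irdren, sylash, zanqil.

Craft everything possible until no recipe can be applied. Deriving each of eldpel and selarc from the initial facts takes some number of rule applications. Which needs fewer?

selarc: Using Recipe 10, sylash and zanqil make renval. Using Recipe 8, renval and irdren make selarc. [2 rule applications]
eldpel: sylash and zanqil → renval (Recipe 10). Using Recipe 8, renval and irdren make selarc. Using Recipe 9, selarc and zanqil make eldpel. [3 rule applications]
selarc needs fewer.

selarc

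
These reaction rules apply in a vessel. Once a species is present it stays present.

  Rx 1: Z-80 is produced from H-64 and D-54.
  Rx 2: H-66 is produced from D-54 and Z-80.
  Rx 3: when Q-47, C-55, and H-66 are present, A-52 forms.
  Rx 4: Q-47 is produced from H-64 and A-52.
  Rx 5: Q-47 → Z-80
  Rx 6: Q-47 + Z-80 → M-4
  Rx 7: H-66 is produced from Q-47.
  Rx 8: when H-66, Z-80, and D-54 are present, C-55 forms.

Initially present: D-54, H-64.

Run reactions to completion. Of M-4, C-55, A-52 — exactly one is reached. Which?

H-64 and D-54 present → Z-80 forms (Rx 1).
D-54 and Z-80 present → H-66 forms (Rx 2).
H-66, Z-80, and D-54 present → C-55 forms (Rx 8).
M-4 would need Q-47 and Z-80 (Rx 6), but Q-47 never forms. A-52 would need Q-47, C-55, and H-66 (Rx 3), but Q-47 never forms.

C-55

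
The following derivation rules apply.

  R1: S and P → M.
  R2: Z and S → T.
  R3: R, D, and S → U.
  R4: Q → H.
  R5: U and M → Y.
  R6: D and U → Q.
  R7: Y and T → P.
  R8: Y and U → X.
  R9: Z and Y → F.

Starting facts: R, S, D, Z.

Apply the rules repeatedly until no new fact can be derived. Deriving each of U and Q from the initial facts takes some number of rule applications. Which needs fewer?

U

U: From R, D, and S, R3 gives U. [1 rule application]
Q: From R, D, and S, R3 gives U. D and U hold, so Q follows (R6). [2 rule applications]
U needs fewer.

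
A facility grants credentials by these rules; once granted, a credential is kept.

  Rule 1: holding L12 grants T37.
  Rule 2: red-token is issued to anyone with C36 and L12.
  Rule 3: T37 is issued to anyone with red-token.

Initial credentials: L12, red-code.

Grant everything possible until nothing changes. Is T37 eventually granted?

Holding L12 grants T37 (Rule 1).

Yes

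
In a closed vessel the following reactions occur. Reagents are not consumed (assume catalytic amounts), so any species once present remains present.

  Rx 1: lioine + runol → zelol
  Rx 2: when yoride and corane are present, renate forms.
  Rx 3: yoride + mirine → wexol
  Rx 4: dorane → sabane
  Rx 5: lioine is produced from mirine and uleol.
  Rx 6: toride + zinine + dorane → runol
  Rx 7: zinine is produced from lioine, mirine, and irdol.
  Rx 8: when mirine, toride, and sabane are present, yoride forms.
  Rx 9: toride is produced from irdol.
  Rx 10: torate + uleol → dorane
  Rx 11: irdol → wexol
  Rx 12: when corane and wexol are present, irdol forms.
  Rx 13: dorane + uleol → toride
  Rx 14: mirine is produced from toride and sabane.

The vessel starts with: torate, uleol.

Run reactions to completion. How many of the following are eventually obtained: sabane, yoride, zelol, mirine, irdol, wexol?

4

torate and uleol present → dorane forms (Rx 10).
dorane present → sabane forms (Rx 4).
dorane and uleol present → toride forms (Rx 13).
toride and sabane present → mirine forms (Rx 14).
mirine, toride, and sabane present → yoride forms (Rx 8).
yoride and mirine present → wexol forms (Rx 3).
sabane: reached.
yoride: reached.
zelol would need lioine and runol (Rx 1), but runol never forms.
mirine: reached.
irdol would need corane and wexol (Rx 12), but corane never forms.
wexol: reached.
Reached: sabane, yoride, mirine, and wexol — 4 of the 6.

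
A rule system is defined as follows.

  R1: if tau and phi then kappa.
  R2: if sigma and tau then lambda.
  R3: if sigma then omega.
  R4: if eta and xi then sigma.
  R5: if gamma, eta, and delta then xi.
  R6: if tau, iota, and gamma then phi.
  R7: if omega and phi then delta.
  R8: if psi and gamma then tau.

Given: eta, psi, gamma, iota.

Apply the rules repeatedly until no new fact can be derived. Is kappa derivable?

Yes

psi and gamma hold, so tau follows (R8).
tau, iota, and gamma hold, so phi follows (R6).
From tau and phi, R1 gives kappa.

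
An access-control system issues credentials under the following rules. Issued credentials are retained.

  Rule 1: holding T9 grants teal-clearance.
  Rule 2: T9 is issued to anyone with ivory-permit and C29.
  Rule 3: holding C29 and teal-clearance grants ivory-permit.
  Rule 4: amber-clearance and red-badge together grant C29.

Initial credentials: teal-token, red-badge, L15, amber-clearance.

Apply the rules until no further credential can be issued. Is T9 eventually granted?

T9 would need ivory-permit and C29 (Rule 2), but ivory-permit is never granted.

No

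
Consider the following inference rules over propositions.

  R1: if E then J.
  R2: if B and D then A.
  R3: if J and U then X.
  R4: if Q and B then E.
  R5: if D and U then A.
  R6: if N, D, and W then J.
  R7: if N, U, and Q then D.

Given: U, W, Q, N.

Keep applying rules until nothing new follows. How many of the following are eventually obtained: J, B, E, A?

2

From N, U, and Q, R7 gives D.
D and U hold, so A follows (R5).
N, D, and W hold, so J follows (R6).
J: reached.
No rule produces B, and it is not given.
E would need Q and B (R4), but B is never established.
A: reached.
Reached: J and A — 2 of the 4.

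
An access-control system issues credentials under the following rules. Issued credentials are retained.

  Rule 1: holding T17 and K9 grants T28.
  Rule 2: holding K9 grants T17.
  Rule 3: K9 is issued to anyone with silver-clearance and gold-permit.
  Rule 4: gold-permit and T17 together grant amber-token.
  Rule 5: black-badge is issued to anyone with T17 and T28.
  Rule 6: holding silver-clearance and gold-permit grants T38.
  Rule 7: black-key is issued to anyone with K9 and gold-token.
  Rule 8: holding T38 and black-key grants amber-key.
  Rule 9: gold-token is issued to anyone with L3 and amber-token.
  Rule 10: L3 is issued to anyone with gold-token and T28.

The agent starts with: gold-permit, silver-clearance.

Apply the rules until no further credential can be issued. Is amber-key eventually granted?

No

amber-key would need T38 and black-key (Rule 8), but black-key is never granted.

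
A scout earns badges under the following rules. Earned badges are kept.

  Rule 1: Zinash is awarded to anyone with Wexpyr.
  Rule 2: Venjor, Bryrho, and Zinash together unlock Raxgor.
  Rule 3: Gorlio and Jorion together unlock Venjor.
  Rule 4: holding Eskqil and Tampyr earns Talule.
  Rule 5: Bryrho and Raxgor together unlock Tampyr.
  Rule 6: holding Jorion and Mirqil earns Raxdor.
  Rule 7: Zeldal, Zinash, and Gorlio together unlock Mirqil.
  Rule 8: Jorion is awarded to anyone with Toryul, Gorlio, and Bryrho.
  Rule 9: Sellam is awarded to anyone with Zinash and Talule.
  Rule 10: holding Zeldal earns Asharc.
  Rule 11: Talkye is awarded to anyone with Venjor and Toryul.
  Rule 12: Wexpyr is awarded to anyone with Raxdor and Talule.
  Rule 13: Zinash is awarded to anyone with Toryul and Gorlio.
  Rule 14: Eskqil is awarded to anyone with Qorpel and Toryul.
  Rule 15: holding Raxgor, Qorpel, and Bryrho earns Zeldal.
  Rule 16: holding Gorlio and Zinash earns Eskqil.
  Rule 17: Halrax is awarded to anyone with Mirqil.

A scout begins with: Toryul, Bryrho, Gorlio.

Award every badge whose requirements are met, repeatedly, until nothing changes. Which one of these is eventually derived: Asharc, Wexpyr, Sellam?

Sellam

With Toryul and Gorlio, Zinash is earned (Rule 13).
With Toryul, Gorlio, and Bryrho, Jorion is earned (Rule 8).
With Gorlio and Zinash, Eskqil is earned (Rule 16).
With Gorlio and Jorion, Venjor is earned (Rule 3).
With Venjor, Bryrho, and Zinash, Raxgor is earned (Rule 2).
With Bryrho and Raxgor, Tampyr is earned (Rule 5).
With Eskqil and Tampyr, Talule is earned (Rule 4).
With Zinash and Talule, Sellam is earned (Rule 9).
Asharc would need Zeldal (Rule 10), but Zeldal is never earned. Wexpyr would need Raxdor and Talule (Rule 12), but Raxdor is never earned.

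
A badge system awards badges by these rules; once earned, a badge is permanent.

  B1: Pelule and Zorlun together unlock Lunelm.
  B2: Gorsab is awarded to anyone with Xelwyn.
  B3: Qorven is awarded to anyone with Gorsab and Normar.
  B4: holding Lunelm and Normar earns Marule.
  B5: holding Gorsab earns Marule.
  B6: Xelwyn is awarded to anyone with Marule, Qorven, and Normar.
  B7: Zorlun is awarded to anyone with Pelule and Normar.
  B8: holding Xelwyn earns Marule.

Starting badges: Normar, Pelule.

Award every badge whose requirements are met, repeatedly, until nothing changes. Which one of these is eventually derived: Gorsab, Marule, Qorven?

With Pelule and Normar, Zorlun is earned (B7).
With Pelule and Zorlun, Lunelm is earned (B1).
With Lunelm and Normar, Marule is earned (B4).
Qorven would need Gorsab and Normar (B3), but Gorsab is never earned. Gorsab would need Xelwyn (B2), but Xelwyn is never earned.

Marule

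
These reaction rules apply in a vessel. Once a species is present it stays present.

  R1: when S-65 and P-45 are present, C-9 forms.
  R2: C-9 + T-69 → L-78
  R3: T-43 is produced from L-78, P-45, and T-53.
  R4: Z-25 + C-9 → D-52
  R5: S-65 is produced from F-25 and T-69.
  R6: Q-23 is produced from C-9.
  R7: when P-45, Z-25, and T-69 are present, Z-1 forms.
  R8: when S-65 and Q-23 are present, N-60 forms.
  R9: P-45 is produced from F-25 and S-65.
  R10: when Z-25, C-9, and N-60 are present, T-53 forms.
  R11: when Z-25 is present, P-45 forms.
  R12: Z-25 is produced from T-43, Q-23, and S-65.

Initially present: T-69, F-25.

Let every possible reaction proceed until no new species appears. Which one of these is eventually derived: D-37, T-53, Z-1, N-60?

F-25 and T-69 present → S-65 forms (R5).
F-25 and S-65 present → P-45 forms (R9).
S-65 and P-45 present → C-9 forms (R1).
C-9 present → Q-23 forms (R6).
S-65 and Q-23 present → N-60 forms (R8).
Z-1 would need P-45, Z-25, and T-69 (R7), but Z-25 never forms. T-53 would need Z-25, C-9, and N-60 (R10), but Z-25 never forms. No rule produces D-37, and it is not given.

N-60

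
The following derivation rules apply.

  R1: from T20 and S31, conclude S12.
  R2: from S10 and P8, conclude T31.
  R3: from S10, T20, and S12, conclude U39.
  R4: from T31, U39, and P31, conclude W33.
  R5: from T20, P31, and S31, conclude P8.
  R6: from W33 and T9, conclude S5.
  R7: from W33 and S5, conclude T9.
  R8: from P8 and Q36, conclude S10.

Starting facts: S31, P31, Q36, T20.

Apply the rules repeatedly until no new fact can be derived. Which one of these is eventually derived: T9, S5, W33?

W33

From T20 and S31, R1 gives S12.
T20, P31, and S31 hold, so P8 follows (R5).
P8 and Q36 hold, so S10 follows (R8).
From S10, T20, and S12, R3 gives U39.
From S10 and P8, R2 gives T31.
From T31, U39, and P31, R4 gives W33.
S5 would need W33 and T9 (R6), but T9 is never established. T9 would need W33 and S5 (R7), but S5 is never established.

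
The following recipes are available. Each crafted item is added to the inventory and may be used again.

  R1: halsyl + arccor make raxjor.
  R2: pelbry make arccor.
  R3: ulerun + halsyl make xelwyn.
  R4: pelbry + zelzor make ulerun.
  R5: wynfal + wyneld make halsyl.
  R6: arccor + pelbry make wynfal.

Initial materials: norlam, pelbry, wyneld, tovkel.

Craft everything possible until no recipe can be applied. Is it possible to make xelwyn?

xelwyn would need ulerun and halsyl (R3), but ulerun is never obtained.

No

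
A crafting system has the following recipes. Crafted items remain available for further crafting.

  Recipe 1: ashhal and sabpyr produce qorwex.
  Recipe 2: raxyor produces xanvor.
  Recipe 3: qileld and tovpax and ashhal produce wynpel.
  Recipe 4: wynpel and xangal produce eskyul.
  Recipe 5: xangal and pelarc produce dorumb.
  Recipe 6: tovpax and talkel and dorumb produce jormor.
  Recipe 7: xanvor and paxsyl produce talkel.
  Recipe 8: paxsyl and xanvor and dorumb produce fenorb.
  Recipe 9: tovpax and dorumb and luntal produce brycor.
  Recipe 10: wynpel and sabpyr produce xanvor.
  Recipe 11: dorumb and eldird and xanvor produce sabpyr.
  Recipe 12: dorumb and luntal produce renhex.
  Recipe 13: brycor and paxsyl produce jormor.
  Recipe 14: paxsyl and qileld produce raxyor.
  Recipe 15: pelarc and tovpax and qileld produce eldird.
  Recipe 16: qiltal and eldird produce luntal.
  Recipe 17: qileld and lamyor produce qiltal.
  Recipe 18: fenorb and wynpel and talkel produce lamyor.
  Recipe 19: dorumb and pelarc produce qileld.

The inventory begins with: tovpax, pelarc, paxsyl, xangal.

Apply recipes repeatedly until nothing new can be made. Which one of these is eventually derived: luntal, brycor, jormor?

xangal and pelarc → dorumb (Recipe 5).
Using Recipe 19, dorumb and pelarc make qileld.
Using Recipe 14, paxsyl and qileld make raxyor.
Using Recipe 2, raxyor makes xanvor.
Using Recipe 7, xanvor and paxsyl make talkel.
Using Recipe 6, tovpax, talkel, and dorumb make jormor.
luntal would need qiltal and eldird (Recipe 16), but qiltal is never obtained. brycor would need tovpax, dorumb, and luntal (Recipe 9), but luntal is never obtained.

jormor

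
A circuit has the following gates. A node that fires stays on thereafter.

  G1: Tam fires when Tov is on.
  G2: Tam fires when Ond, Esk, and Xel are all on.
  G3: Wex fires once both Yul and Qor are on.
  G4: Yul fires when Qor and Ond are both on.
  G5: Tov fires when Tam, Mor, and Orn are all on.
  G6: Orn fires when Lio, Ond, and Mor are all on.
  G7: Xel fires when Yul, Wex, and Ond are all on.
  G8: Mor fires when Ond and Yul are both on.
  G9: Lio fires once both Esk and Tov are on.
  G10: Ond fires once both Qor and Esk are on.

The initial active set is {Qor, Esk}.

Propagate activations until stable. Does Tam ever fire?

Yes

G10: Qor and Esk on → Ond on.
G4: Qor and Ond on → Yul on.
Yul and Qor are on, so Wex fires (G3).
Yul, Wex, and Ond are on, so Xel fires (G7).
Ond, Esk, and Xel are on, so Tam fires (G2).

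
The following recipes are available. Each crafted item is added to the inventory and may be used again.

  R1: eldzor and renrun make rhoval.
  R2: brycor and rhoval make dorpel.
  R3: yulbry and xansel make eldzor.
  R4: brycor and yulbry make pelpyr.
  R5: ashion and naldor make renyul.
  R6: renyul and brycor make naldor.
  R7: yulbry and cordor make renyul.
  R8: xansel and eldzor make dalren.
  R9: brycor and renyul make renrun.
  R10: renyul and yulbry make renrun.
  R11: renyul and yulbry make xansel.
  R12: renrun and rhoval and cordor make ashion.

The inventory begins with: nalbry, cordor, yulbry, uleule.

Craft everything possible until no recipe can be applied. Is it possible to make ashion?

Yes

yulbry and cordor → renyul (R7).
renyul and yulbry → xansel (R11).
renyul and yulbry → renrun (R10).
Using R3, yulbry and xansel make eldzor.
Using R1, eldzor and renrun make rhoval.
Using R12, renrun, rhoval, and cordor make ashion.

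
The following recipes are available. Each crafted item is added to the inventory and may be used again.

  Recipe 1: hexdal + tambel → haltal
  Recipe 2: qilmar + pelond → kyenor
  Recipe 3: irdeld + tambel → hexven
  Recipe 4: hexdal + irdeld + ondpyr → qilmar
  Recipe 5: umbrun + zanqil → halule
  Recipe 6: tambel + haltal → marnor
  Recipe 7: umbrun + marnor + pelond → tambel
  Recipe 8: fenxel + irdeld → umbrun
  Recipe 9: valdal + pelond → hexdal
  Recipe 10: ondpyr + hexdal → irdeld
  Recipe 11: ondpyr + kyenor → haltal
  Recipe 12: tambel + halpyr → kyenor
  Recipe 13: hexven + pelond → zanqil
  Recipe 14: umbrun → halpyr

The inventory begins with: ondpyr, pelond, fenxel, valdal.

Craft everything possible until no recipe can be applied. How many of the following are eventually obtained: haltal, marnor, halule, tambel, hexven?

valdal + pelond → hexdal (Recipe 9).
ondpyr + hexdal → irdeld (Recipe 10).
hexdal + irdeld + ondpyr → qilmar (Recipe 4).
qilmar + pelond → kyenor (Recipe 2).
Using Recipe 11, ondpyr and kyenor make haltal.
haltal: reached.
marnor would need tambel and haltal (Recipe 6), but tambel is never obtained.
halule would need umbrun and zanqil (Recipe 5), but zanqil is never obtained.
tambel would need umbrun, marnor, and pelond (Recipe 7), but marnor is never obtained.
hexven would need irdeld and tambel (Recipe 3), but tambel is never obtained.
Reached: haltal — 1 of the 5.

1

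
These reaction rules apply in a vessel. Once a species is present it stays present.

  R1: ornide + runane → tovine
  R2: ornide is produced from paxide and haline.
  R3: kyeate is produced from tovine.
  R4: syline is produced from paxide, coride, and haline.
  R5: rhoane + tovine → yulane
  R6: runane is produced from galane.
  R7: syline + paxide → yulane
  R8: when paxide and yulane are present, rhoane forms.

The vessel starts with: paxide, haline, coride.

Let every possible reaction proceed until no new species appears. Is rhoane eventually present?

Yes

paxide, coride, and haline present → syline forms (R4).
syline and paxide present → yulane forms (R7).
paxide and yulane present → rhoane forms (R8).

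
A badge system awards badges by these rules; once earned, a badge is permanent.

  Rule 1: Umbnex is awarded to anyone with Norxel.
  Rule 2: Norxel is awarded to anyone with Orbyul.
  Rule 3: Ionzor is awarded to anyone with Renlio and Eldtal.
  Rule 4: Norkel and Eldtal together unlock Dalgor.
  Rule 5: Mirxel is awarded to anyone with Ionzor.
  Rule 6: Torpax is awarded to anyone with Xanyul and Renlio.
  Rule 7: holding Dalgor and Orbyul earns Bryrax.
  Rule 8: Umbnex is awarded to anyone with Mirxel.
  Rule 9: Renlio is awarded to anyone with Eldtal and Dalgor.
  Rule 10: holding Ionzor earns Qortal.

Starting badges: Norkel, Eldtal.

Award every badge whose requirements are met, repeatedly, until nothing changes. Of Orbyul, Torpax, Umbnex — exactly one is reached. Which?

Umbnex

With Norkel and Eldtal, Dalgor is earned (Rule 4).
With Eldtal and Dalgor, Renlio is earned (Rule 9).
With Renlio and Eldtal, Ionzor is earned (Rule 3).
With Ionzor, Mirxel is earned (Rule 5).
With Mirxel, Umbnex is earned (Rule 8).
Torpax would need Xanyul and Renlio (Rule 6), but Xanyul is never earned. No rule produces Orbyul, and it is not given.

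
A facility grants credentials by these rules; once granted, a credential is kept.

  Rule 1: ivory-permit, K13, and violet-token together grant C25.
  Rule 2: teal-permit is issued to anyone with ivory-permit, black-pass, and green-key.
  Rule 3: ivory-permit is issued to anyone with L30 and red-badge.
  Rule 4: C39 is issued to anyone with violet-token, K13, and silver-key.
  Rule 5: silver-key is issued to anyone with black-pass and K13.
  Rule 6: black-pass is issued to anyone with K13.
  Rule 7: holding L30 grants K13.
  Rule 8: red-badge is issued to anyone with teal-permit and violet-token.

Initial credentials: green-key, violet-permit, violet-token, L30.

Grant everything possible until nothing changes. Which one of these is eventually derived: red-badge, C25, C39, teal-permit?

Holding L30 grants K13 (Rule 7).
Holding K13 grants black-pass (Rule 6).
Holding black-pass and K13 grants silver-key (Rule 5).
Holding violet-token, K13, and silver-key grants C39 (Rule 4).
teal-permit would need ivory-permit, black-pass, and green-key (Rule 2), but ivory-permit is never granted. red-badge would need teal-permit and violet-token (Rule 8), but teal-permit is never granted. C25 would need ivory-permit, K13, and violet-token (Rule 1), but ivory-permit is never granted.

C39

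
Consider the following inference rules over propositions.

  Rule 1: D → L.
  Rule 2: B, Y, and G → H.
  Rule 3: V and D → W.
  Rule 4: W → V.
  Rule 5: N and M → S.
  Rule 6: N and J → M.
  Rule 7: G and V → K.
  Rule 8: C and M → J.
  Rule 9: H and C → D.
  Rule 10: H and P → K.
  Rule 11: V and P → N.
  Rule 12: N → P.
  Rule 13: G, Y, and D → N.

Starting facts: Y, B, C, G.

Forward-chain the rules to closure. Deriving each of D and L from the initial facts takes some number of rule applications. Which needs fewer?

D

D: B, Y, and G hold, so H follows (Rule 2). H and C hold, so D follows (Rule 9). [2 rule applications]
L: B, Y, and G hold, so H follows (Rule 2). H and C hold, so D follows (Rule 9). D holds, so L follows (Rule 1). [3 rule applications]
D needs fewer.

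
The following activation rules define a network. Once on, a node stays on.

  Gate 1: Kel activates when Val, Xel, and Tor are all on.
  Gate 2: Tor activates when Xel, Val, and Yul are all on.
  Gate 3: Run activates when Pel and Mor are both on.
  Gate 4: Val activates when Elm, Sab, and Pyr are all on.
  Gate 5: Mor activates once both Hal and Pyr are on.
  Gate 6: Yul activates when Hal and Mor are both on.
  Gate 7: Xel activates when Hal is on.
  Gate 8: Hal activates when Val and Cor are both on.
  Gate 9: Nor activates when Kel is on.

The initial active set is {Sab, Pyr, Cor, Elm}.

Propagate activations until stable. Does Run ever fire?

No

Run would need Pel and Mor (Gate 3), but Pel never turns on.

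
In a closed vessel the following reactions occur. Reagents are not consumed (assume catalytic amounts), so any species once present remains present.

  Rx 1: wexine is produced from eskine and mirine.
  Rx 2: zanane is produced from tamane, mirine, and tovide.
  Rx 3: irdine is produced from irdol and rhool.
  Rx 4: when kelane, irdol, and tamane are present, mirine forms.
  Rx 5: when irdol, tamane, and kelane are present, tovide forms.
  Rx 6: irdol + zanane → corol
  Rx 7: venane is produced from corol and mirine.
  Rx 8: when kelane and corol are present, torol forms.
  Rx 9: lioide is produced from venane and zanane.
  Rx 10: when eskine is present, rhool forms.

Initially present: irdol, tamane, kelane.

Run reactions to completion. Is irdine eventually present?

No

irdine would need irdol and rhool (Rx 3), but rhool never forms.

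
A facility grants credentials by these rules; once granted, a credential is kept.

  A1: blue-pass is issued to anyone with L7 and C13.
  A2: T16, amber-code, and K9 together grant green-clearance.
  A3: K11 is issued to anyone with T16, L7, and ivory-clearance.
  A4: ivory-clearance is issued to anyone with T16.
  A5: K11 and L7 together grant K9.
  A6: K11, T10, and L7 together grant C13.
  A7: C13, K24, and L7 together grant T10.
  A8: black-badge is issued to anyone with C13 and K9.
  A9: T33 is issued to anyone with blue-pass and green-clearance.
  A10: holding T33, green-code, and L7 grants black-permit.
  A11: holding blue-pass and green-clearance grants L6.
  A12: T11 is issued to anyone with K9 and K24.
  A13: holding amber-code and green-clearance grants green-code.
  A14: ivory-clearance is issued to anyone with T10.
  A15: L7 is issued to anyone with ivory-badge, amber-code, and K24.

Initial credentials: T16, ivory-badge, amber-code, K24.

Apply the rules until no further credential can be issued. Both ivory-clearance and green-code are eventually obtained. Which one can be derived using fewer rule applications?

ivory-clearance

ivory-clearance: Holding T16 grants ivory-clearance (A4). [1 rule application]
green-code: Holding ivory-badge, amber-code, and K24 grants L7 (A15). Holding T16 grants ivory-clearance (A4). Holding T16, L7, and ivory-clearance grants K11 (A3). Holding K11 and L7 grants K9 (A5). Holding T16, amber-code, and K9 grants green-clearance (A2). Holding amber-code and green-clearance grants green-code (A13). [6 rule applications]
ivory-clearance needs fewer.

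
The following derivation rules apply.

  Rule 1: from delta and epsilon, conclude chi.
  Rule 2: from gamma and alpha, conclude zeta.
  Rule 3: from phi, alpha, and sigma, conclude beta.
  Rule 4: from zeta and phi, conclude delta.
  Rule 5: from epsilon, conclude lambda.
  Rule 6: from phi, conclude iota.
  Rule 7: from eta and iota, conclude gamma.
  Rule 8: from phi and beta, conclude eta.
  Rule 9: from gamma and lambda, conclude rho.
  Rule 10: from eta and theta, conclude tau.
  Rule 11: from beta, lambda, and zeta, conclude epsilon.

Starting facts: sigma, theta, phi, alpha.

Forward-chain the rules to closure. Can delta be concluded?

Yes

From phi, Rule 6 gives iota.
From phi, alpha, and sigma, Rule 3 gives beta.
From phi and beta, Rule 8 gives eta.
From eta and iota, Rule 7 gives gamma.
gamma and alpha hold, so zeta follows (Rule 2).
zeta and phi hold, so delta follows (Rule 4).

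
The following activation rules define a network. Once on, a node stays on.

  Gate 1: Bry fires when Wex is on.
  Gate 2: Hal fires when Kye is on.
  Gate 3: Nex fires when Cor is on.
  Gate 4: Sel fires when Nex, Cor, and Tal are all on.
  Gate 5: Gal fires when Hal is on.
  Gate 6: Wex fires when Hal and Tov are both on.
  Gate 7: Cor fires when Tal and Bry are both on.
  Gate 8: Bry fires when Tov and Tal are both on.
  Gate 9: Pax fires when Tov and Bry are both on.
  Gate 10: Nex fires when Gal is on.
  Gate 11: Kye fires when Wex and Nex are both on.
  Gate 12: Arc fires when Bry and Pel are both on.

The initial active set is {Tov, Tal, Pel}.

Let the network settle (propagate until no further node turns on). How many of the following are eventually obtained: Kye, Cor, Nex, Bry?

Tov and Tal are on, so Bry fires (Gate 8).
Gate 7: Tal and Bry on → Cor on.
Gate 3: Cor on → Nex on.
Kye would need Wex and Nex (Gate 11), but Wex never turns on.
Cor: reached.
Nex: reached.
Bry: reached.
Reached: Cor, Nex, and Bry — 3 of the 4.

3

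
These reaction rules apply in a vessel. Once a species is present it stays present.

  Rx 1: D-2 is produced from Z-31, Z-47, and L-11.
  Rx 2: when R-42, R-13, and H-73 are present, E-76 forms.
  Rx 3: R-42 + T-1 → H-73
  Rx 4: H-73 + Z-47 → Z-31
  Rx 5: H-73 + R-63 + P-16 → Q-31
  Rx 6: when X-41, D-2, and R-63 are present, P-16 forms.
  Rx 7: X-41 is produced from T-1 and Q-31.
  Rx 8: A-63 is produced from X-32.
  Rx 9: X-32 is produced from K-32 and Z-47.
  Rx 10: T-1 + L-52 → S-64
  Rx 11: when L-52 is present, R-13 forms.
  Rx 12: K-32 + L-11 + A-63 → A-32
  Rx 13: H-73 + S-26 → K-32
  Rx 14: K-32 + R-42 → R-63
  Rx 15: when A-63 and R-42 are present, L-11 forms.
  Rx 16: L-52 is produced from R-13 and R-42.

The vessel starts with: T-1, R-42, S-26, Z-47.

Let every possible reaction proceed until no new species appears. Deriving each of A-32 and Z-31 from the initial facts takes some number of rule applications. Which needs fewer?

Z-31: R-42 and T-1 present → H-73 forms (Rx 3). H-73 and Z-47 present → Z-31 forms (Rx 4). [2 rule applications]
A-32: R-42 and T-1 present → H-73 forms (Rx 3). H-73 and S-26 present → K-32 forms (Rx 13). K-32 and Z-47 present → X-32 forms (Rx 9). X-32 present → A-63 forms (Rx 8). A-63 and R-42 present → L-11 forms (Rx 15). K-32, L-11, and A-63 present → A-32 forms (Rx 12). [6 rule applications]
Z-31 needs fewer.

Z-31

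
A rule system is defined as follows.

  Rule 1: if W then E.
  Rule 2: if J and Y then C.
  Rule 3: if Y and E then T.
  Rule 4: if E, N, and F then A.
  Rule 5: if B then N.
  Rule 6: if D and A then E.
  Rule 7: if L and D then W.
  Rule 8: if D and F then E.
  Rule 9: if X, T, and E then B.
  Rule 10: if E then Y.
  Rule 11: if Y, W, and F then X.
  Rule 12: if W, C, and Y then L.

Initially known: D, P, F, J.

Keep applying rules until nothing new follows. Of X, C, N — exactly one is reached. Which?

D and F hold, so E follows (Rule 8).
From E, Rule 10 gives Y.
From J and Y, Rule 2 gives C.
N would need B (Rule 5), but B is never established. X would need Y, W, and F (Rule 11), but W is never established.

C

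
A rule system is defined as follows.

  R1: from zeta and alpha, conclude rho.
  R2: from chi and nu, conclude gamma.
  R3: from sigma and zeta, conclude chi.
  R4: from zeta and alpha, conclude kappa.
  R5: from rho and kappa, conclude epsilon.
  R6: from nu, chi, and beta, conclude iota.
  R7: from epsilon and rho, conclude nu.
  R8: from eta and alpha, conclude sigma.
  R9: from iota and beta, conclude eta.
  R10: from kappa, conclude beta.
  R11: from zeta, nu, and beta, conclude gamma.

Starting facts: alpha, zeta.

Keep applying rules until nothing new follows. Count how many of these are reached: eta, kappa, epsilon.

2

From zeta and alpha, R4 gives kappa.
zeta and alpha hold, so rho follows (R1).
From rho and kappa, R5 gives epsilon.
eta would need iota and beta (R9), but iota is never established.
kappa: reached.
epsilon: reached.
Reached: kappa and epsilon — 2 of the 3.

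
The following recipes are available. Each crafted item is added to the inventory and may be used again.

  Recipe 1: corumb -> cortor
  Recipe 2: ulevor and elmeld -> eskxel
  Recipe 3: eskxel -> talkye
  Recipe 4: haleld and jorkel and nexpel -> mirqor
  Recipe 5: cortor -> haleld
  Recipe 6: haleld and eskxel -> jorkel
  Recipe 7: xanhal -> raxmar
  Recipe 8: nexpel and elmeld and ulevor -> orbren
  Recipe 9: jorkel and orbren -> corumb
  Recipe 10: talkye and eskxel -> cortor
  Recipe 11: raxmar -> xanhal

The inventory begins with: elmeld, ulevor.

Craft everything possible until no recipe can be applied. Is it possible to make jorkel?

Using Recipe 2, ulevor and elmeld make eskxel.
Using Recipe 3, eskxel makes talkye.
talkye and eskxel -> cortor (Recipe 10).
Using Recipe 5, cortor makes haleld.
haleld and eskxel -> jorkel (Recipe 6).

Yes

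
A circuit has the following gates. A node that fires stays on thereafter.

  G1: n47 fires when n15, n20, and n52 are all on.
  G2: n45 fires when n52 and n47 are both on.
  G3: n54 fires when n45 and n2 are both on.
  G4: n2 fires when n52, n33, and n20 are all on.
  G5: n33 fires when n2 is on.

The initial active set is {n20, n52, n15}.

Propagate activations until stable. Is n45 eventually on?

n15, n20, and n52 are on, so n47 fires (G1).
G2: n52 and n47 on → n45 on.

Yes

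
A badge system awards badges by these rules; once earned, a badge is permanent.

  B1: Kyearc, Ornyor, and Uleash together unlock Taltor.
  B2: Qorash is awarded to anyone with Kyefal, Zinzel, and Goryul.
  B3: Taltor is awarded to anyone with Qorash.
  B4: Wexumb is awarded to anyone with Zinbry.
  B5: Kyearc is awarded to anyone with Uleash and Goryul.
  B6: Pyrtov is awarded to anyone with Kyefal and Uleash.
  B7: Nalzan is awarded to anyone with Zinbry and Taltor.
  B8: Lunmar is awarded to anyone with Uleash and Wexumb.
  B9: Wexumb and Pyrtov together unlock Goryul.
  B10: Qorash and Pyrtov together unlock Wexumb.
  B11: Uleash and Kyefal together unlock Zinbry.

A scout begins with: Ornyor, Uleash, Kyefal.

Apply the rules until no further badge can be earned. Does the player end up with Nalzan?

Yes

With Uleash and Kyefal, Zinbry is earned (B11).
With Kyefal and Uleash, Pyrtov is earned (B6).
With Zinbry, Wexumb is earned (B4).
With Wexumb and Pyrtov, Goryul is earned (B9).
With Uleash and Goryul, Kyearc is earned (B5).
With Kyearc, Ornyor, and Uleash, Taltor is earned (B1).
With Zinbry and Taltor, Nalzan is earned (B7).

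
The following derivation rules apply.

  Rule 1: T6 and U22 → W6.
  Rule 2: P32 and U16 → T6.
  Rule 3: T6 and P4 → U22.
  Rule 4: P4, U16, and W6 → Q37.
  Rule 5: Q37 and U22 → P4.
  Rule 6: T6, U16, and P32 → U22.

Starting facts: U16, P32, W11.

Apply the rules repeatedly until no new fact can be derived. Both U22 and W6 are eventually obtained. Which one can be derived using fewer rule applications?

U22

U22: From P32 and U16, Rule 2 gives T6. From T6, U16, and P32, Rule 6 gives U22. [2 rule applications]
W6: P32 and U16 hold, so T6 follows (Rule 2). From T6, U16, and P32, Rule 6 gives U22. T6 and U22 hold, so W6 follows (Rule 1). [3 rule applications]
U22 needs fewer.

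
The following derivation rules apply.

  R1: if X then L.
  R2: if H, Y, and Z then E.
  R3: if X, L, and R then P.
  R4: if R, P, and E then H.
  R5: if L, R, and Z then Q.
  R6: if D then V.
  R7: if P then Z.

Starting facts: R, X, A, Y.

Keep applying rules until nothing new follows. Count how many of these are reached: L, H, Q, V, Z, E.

From X, R1 gives L.
From X, L, and R, R3 gives P.
From P, R7 gives Z.
From L, R, and Z, R5 gives Q.
L: reached.
H would need R, P, and E (R4), but E is never established.
Q: reached.
V would need D (R6), but D is never established.
Z: reached.
E would need H, Y, and Z (R2), but H is never established.
Reached: L, Q, and Z — 3 of the 6.

3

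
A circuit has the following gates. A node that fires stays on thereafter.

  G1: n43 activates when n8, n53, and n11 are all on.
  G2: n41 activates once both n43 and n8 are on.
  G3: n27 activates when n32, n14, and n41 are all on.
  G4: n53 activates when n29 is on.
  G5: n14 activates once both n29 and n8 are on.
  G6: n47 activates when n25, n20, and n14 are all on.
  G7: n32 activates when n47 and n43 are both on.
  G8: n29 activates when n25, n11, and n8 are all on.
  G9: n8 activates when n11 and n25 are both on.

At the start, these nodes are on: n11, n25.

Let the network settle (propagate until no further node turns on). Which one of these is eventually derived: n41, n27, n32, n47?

n41

n11 and n25 are on, so n8 activates (G9).
n25, n11, and n8 are on, so n29 activates (G8).
G4: n29 on → n53 on.
G1: n8, n53, and n11 on → n43 on.
G2: n43 and n8 on → n41 on.
n27 would need n32, n14, and n41 (G3), but n32 never turns on. n47 would need n25, n20, and n14 (G6), but n20 never turns on. n32 would need n47 and n43 (G7), but n47 never turns on.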